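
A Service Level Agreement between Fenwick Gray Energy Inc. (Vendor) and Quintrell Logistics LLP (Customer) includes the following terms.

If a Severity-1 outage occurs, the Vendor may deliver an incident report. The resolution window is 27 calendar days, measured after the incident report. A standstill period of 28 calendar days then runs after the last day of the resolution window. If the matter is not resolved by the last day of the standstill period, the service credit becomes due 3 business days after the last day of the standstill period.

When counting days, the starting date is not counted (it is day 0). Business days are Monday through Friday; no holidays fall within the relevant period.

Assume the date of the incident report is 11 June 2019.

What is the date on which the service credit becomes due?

Adding 27 calendar days to 11 June 2019 gives 8 July 2019, which is the last day of the resolution window.
Adding 28 calendar days to 8 July 2019 gives 5 August 2019, which is the last day of the standstill period.
The date on which the service credit becomes due: counting 3 business days from Monday, 5 August 2019 (Aug 6, Aug 7, Aug 8, skipping weekends) reaches Thursday, 8 August 2019.

8 August 2019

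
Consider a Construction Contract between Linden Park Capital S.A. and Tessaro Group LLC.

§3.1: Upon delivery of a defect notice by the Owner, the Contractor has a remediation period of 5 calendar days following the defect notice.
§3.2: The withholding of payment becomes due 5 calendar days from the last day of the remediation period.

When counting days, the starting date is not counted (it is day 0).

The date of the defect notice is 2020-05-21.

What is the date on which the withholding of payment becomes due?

2020-05-31

Adding 5 calendar days to 2020-05-21 gives 2020-05-26, which is the last day of the remediation period.
Adding 5 calendar days to 2020-05-26 gives 2020-05-31, which is the date on which the withholding of payment becomes due.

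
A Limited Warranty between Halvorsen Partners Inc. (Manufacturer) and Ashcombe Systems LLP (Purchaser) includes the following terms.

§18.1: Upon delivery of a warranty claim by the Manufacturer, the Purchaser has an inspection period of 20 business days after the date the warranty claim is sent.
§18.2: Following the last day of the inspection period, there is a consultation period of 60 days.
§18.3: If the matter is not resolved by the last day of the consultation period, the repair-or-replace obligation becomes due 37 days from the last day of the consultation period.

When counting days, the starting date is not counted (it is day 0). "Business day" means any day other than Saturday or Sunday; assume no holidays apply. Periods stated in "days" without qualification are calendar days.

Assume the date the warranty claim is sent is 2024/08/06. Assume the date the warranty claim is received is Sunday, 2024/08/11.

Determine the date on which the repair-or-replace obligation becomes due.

From Tuesday, 2024/08/06, 20 business days (Aug 7, Aug 8, Aug 9, Aug 12, …, Aug 30, Sep 2, Sep 3, skipping weekends) brings us to Tuesday, 2024/09/03, which is the last day of the inspection period.
Adding 60 calendar days to 2024/09/03 gives 2024/11/02, which is the last day of the consultation period.
Adding 37 calendar days to 2024/11/02 gives 2024/12/09, which is the date on which the repair-or-replace obligation becomes due.

2024/12/09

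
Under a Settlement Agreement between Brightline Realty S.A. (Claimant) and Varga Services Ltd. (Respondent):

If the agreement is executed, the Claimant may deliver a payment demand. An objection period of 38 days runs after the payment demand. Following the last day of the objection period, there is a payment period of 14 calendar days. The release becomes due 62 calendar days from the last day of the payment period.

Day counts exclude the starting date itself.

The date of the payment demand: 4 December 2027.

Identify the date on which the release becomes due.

The last day of the objection period: 38 calendar days after 4 December 2027 is 11 January 2028.
Adding 14 calendar days to 11 January 2028 gives 25 January 2028, which is the last day of the payment period.
The date on which the release becomes due: 62 calendar days after 25 January 2028 is 27 March 2028.

27 March 2028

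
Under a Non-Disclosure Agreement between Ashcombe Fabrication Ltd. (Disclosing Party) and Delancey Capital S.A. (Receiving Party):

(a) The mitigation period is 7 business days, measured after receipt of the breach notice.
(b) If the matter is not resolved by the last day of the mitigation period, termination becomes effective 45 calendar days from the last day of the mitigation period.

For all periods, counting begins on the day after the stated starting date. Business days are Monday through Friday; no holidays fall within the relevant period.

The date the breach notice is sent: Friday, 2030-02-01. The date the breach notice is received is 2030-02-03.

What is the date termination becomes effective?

The last day of the mitigation period: counting 7 business days from Sunday, 2030-02-03 (Feb 4, Feb 5, Feb 6, Feb 7, Feb 8, Feb 11, Feb 12, skipping weekends) reaches Tuesday, 2030-02-12.
The date termination becomes effective: 2030-02-12 + 45 days = 2030-03-29.

2030-03-29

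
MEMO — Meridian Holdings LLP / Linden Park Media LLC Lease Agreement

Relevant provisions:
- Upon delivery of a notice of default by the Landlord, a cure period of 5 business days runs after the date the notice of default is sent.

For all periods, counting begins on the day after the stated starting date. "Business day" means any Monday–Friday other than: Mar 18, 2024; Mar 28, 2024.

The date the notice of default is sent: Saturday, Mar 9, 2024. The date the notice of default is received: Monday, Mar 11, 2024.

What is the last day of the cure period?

The last day of the cure period: counting 5 business days from Saturday, Mar 9, 2024 (Mar 11, Mar 12, Mar 13, Mar 14, Mar 15, skipping weekends) reaches Friday, Mar 15, 2024.

Mar 15, 2024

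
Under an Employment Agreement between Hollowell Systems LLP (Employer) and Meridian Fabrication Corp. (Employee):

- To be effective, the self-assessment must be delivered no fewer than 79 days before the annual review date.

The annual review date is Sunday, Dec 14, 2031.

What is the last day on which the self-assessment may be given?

Dec 14, 2031 minus 79 days is Sep 26, 2031.

Sep 26, 2031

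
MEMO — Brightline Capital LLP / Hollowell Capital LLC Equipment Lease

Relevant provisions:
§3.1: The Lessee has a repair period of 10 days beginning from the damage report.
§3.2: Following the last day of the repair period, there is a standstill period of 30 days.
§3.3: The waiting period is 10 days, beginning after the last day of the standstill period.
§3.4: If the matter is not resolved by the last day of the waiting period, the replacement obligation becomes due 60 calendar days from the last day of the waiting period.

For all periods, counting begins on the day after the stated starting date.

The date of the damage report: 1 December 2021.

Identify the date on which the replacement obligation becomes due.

21 March 2022

Adding 10 calendar days to 1 December 2021 gives 11 December 2021, which is the last day of the repair period.
Adding 30 calendar days to 11 December 2021 gives 10 January 2022, which is the last day of the standstill period.
The last day of the waiting period: 10 January 2022 + 10 days = 20 January 2022.
The date on which the replacement obligation becomes due: 20 January 2022 + 60 days = 21 March 2022.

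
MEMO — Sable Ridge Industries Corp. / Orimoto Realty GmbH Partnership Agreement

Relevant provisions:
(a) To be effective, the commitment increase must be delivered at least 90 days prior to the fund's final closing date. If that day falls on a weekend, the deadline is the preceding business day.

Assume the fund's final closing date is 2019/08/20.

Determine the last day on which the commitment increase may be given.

Counting back 90 calendar days from 2019/08/20 gives 2019/05/22. That is a Wednesday, so no adjustment is needed.

2019/05/22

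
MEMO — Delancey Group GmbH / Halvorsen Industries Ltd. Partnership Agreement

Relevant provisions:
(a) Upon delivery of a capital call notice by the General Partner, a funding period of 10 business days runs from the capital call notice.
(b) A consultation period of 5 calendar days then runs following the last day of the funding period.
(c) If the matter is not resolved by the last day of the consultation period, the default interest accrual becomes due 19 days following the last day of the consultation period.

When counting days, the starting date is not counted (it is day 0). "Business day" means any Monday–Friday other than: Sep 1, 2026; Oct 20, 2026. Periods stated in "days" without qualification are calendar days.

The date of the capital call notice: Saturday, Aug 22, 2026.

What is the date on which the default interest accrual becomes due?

The last day of the funding period: counting 10 business days from Saturday, Aug 22, 2026 (Aug 24, Aug 25, Aug 26, Aug 27, Aug 28, Aug 31, Sep 2, Sep 3, Sep 4, Sep 7, skipping weekends and the listed holiday on Sep 1) reaches Monday, Sep 7, 2026.
The last day of the consultation period: Sep 7, 2026 + 5 days = Sep 12, 2026.
The date on which the default interest accrual becomes due: Sep 12, 2026 + 19 days = Oct 1, 2026.

Oct 1, 2026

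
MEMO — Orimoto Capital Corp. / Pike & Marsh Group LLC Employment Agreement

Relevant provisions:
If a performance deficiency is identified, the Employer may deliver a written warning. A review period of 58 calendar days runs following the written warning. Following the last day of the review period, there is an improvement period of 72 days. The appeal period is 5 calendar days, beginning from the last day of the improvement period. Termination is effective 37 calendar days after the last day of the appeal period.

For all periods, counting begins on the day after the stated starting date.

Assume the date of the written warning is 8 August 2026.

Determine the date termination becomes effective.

27 January 2027

The last day of the review period: 58 calendar days after 8 August 2026 is 5 October 2026.
Adding 72 calendar days to 5 October 2026 gives 16 December 2026, which is the last day of the improvement period.
The last day of the appeal period: 5 calendar days after 16 December 2026 is 21 December 2026.
The date termination becomes effective: 21 December 2026 + 37 days = 27 January 2027.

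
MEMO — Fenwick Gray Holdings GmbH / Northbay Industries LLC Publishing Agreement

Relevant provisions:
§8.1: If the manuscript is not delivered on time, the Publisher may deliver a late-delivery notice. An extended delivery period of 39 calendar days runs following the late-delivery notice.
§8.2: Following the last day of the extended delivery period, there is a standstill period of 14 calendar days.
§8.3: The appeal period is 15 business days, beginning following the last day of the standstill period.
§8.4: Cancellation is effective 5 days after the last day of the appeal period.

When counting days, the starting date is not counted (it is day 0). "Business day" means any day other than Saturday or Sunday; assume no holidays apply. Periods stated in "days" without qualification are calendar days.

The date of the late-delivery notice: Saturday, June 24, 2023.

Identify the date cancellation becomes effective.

September 11, 2023

The last day of the extended delivery period: 39 calendar days after June 24, 2023 is August 2, 2023.
The last day of the standstill period: August 2, 2023 + 14 days = August 16, 2023.
The last day of the appeal period: 15 business days after Wednesday, August 16, 2023, skipping weekends — Aug 17, Aug 18, Aug 21, Aug 22, …, Sep 4, Sep 5, Sep 6 — lands on Wednesday, September 6, 2023.
The date cancellation becomes effective: September 6, 2023 + 5 days = September 11, 2023.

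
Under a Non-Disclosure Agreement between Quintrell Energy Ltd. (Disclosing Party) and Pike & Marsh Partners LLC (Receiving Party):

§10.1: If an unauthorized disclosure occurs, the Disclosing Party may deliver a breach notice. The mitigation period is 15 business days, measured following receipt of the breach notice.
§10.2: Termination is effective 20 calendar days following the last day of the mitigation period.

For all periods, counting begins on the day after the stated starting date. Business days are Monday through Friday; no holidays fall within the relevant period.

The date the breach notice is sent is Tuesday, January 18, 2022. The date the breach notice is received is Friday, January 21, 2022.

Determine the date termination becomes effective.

The last day of the mitigation period: counting 15 business days from Friday, January 21, 2022 (Jan 24, Jan 25, Jan 26, Jan 27, …, Feb 9, Feb 10, Feb 11, skipping weekends) reaches Friday, February 11, 2022.
The date termination becomes effective: 20 calendar days after February 11, 2022 is March 3, 2022.

March 3, 2022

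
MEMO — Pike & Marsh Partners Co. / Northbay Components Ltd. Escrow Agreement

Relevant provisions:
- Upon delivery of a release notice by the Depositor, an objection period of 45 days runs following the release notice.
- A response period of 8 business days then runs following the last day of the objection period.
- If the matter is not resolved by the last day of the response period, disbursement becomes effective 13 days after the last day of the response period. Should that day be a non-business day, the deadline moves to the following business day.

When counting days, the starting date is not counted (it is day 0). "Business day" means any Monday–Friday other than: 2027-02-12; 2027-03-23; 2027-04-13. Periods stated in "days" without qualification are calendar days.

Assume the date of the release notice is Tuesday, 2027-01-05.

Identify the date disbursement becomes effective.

Adding 45 calendar days to 2027-01-05 gives 2027-02-19, which is the last day of the objection period.
From Friday, 2027-02-19, 8 business days (Feb 22, Feb 23, Feb 24, Feb 25, Feb 26, Mar 1, Mar 2, Mar 3, skipping weekends) brings us to Wednesday, 2027-03-03, which is the last day of the response period.
Adding 13 calendar days to 2027-03-03 gives 2027-03-16, which is the date disbursement becomes effective. 2027-03-16 is a Tuesday and is not a listed holiday, so no roll-forward applies.

2027-03-16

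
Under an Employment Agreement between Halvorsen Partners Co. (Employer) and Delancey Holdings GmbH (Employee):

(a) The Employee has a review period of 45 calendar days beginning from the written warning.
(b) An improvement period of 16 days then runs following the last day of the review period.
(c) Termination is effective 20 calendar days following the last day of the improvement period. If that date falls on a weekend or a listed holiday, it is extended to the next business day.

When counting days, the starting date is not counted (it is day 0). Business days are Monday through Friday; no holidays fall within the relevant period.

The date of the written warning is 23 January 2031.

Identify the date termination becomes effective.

The last day of the review period: 45 calendar days after 23 January 2031 is 9 March 2031.
The last day of the improvement period: 9 March 2031 + 16 days = 25 March 2031.
The date termination becomes effective: 25 March 2031 + 20 days = 14 April 2031. 14 April 2031 is a Monday, so no roll-forward applies.

14 April 2031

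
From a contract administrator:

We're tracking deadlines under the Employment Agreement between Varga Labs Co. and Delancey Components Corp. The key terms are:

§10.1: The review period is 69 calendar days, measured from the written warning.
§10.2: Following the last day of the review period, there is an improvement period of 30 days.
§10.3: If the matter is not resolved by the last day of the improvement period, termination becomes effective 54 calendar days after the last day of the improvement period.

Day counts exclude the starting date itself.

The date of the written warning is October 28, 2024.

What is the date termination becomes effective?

The last day of the review period: October 28, 2024 + 69 days = January 5, 2025.
The last day of the improvement period: January 5, 2025 + 30 days = February 4, 2025.
The date termination becomes effective: February 4, 2025 + 54 days = March 30, 2025.

March 30, 2025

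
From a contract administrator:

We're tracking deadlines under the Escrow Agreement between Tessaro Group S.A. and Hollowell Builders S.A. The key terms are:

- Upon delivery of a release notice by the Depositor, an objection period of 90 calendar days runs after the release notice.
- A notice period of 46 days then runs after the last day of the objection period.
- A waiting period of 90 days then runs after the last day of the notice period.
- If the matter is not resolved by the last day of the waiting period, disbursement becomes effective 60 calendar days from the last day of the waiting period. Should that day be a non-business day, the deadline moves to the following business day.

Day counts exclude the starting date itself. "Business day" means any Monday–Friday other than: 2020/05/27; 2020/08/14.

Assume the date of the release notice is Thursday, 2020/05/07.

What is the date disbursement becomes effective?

The last day of the objection period: 90 calendar days after 2020/05/07 is 2020/08/05.
The last day of the notice period: 2020/08/05 + 46 days = 2020/09/20.
Adding 90 calendar days to 2020/09/20 gives 2020/12/19, which is the last day of the waiting period.
The date disbursement becomes effective: 2020/12/19 + 60 days = 2021/02/17. 2021/02/17 is a Wednesday and is not a listed holiday, so no roll-forward applies.

2021/02/17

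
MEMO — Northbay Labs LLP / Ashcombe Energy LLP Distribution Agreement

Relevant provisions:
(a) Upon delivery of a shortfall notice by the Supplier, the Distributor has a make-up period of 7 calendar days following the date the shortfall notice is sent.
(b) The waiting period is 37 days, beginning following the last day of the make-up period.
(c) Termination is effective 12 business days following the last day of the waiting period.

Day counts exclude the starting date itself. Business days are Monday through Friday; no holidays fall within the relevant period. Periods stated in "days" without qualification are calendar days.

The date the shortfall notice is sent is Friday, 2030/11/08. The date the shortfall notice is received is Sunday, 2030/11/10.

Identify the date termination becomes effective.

Adding 7 calendar days to 2030/11/08 gives 2030/11/15, which is the last day of the make-up period.
The last day of the waiting period: 37 calendar days after 2030/11/15 is 2030/12/22.
The date termination becomes effective: counting 12 business days from Sunday, 2030/12/22 (Dec 23, Dec 24, Dec 25, Dec 26, …, Jan 3, Jan 6, Jan 7, skipping weekends) reaches Tuesday, 2031/01/07.

2031/01/07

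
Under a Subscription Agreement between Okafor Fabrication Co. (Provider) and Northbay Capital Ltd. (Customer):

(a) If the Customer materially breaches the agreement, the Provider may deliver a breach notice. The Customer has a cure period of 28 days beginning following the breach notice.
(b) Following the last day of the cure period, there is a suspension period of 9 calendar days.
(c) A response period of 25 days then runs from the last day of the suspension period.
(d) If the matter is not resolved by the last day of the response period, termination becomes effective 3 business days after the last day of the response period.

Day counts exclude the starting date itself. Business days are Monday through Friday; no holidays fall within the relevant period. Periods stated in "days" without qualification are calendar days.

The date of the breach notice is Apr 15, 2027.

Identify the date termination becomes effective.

Jun 21, 2027

The last day of the cure period: Apr 15, 2027 + 28 days = May 13, 2027.
The last day of the suspension period: May 13, 2027 + 9 days = May 22, 2027.
The last day of the response period: 25 calendar days after May 22, 2027 is Jun 16, 2027.
The date termination becomes effective: 3 business days after Wednesday, Jun 16, 2027, skipping weekends — Jun 17, Jun 18, Jun 21 — lands on Monday, Jun 21, 2027.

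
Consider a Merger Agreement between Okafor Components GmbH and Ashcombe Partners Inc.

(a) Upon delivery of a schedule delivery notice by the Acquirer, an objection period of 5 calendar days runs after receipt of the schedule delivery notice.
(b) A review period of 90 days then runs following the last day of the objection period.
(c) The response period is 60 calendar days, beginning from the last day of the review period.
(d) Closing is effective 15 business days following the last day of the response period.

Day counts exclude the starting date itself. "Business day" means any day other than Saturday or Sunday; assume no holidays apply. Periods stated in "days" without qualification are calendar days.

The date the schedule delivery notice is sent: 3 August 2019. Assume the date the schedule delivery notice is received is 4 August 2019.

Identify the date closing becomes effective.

The last day of the objection period: 4 August 2019 + 5 days = 9 August 2019.
The last day of the review period: 9 August 2019 + 90 days = 7 November 2019.
The last day of the response period: 60 calendar days after 7 November 2019 is 6 January 2020.
The date closing becomes effective: 15 business days after Monday, 6 January 2020, skipping weekends — Jan 7, Jan 8, Jan 9, Jan 10, …, Jan 23, Jan 24, Jan 27 — lands on Monday, 27 January 2020.

27 January 2020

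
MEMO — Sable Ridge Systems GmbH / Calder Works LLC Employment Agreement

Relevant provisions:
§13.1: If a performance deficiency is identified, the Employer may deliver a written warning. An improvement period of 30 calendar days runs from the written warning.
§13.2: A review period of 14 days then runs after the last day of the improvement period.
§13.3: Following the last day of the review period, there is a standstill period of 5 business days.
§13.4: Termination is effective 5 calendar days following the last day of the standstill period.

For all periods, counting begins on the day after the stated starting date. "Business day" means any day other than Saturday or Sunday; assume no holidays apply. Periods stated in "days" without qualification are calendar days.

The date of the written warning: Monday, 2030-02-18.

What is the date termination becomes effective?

2030-04-15

The last day of the improvement period: 30 calendar days after 2030-02-18 is 2030-03-20.
Adding 14 calendar days to 2030-03-20 gives 2030-04-03, which is the last day of the review period.
The last day of the standstill period: counting 5 business days from Wednesday, 2030-04-03 (Apr 4, Apr 5, Apr 8, Apr 9, Apr 10, skipping weekends) reaches Wednesday, 2030-04-10.
The date termination becomes effective: 2030-04-10 + 5 days = 2030-04-15.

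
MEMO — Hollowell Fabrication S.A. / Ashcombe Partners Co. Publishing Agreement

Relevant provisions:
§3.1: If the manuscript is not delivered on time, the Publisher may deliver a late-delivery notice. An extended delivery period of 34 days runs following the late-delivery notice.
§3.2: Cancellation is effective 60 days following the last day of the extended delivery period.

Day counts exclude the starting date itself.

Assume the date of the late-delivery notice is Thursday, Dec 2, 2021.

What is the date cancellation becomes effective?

The last day of the extended delivery period: 34 calendar days after Dec 2, 2021 is Jan 5, 2022.
The date cancellation becomes effective: Jan 5, 2022 + 60 days = Mar 6, 2022.

Mar 6, 2022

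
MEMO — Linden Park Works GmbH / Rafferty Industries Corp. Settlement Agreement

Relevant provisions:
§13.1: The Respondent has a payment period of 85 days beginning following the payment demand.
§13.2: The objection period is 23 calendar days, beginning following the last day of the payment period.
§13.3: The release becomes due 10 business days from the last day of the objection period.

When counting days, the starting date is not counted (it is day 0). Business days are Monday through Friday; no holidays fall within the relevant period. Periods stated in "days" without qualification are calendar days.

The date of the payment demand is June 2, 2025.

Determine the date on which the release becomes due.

October 2, 2025

The last day of the payment period: 85 calendar days after June 2, 2025 is August 26, 2025.
Adding 23 calendar days to August 26, 2025 gives September 18, 2025, which is the last day of the objection period.
The date on which the release becomes due: counting 10 business days from Thursday, September 18, 2025 (Sep 19, Sep 22, Sep 23, Sep 24, Sep 25, Sep 26, Sep 29, Sep 30, Oct 1, Oct 2, skipping weekends) reaches Thursday, October 2, 2025.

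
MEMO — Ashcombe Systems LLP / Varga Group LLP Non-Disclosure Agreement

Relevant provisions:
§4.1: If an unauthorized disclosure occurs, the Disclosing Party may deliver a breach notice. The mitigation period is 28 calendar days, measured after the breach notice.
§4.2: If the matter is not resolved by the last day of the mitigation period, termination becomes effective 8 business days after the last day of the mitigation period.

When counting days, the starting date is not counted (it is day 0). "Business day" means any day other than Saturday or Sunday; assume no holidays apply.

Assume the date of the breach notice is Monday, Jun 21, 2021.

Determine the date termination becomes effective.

Jul 29, 2021

The last day of the mitigation period: Jun 21, 2021 + 28 days = Jul 19, 2021.
The date termination becomes effective: counting 8 business days from Monday, Jul 19, 2021 (Jul 20, Jul 21, Jul 22, Jul 23, Jul 26, Jul 27, Jul 28, Jul 29, skipping weekends) reaches Thursday, Jul 29, 2021.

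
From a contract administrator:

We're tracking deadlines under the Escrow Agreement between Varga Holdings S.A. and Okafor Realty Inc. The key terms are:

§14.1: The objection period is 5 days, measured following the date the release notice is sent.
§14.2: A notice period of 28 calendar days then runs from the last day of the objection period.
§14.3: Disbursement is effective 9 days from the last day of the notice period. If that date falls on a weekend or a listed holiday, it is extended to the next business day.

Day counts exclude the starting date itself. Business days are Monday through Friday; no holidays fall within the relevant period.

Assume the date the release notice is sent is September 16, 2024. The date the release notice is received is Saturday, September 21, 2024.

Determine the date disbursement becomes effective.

The last day of the objection period: September 16, 2024 + 5 days = September 21, 2024.
Adding 28 calendar days to September 21, 2024 gives October 19, 2024, which is the last day of the notice period.
Adding 9 calendar days to October 19, 2024 gives October 28, 2024, which is the date disbursement becomes effective. October 28, 2024 is a Monday, so no roll-forward applies.

October 28, 2024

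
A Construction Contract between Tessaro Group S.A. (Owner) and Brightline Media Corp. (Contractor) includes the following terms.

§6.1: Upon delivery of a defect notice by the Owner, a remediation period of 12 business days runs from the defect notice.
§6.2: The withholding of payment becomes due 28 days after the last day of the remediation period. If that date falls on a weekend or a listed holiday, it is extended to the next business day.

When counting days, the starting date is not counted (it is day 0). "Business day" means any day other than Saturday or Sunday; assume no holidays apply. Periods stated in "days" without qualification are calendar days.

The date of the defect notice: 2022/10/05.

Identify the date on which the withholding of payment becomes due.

From Wednesday, 2022/10/05, 12 business days (Oct 6, Oct 7, Oct 10, Oct 11, …, Oct 19, Oct 20, Oct 21, skipping weekends) brings us to Friday, 2022/10/21, which is the last day of the remediation period.
The date on which the withholding of payment becomes due: 28 calendar days after 2022/10/21 is 2022/11/18. 2022/11/18 is a Friday, so no roll-forward applies.

2022/11/18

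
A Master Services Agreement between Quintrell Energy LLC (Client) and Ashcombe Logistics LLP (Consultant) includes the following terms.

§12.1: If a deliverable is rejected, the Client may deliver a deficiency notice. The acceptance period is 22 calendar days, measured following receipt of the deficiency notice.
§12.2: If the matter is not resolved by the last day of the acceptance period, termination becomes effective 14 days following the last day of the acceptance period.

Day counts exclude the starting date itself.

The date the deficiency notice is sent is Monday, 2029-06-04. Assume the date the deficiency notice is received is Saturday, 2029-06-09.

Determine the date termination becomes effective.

The last day of the acceptance period: 2029-06-09 + 22 days = 2029-07-01.
The date termination becomes effective: 14 calendar days after 2029-07-01 is 2029-07-15.

2029-07-15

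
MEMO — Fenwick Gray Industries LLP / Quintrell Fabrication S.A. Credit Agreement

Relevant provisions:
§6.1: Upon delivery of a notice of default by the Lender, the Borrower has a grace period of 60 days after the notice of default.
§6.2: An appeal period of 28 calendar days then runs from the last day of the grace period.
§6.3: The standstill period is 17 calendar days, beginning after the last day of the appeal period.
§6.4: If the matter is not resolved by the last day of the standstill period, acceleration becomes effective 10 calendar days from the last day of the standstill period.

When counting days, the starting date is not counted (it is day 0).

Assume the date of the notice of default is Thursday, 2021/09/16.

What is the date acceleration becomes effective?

The last day of the grace period: 2021/09/16 + 60 days = 2021/11/15.
Adding 28 calendar days to 2021/11/15 gives 2021/12/13, which is the last day of the appeal period.
Adding 17 calendar days to 2021/12/13 gives 2021/12/30, which is the last day of the standstill period.
The date acceleration becomes effective: 2021/12/30 + 10 days = 2022/01/09.

2022/01/09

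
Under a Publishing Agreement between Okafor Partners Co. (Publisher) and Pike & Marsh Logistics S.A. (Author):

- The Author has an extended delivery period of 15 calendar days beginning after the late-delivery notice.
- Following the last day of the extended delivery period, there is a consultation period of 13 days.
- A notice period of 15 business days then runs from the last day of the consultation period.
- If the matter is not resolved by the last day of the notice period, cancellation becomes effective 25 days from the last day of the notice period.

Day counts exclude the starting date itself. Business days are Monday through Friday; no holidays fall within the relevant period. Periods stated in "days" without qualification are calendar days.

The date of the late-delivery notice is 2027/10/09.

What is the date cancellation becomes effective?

Adding 15 calendar days to 2027/10/09 gives 2027/10/24, which is the last day of the extended delivery period.
The last day of the consultation period: 13 calendar days after 2027/10/24 is 2027/11/06.
The last day of the notice period: 15 business days after Saturday, 2027/11/06, skipping weekends — Nov 8, Nov 9, Nov 10, Nov 11, …, Nov 24, Nov 25, Nov 26 — lands on Friday, 2027/11/26.
The date cancellation becomes effective: 2027/11/26 + 25 days = 2027/12/21.

2027/12/21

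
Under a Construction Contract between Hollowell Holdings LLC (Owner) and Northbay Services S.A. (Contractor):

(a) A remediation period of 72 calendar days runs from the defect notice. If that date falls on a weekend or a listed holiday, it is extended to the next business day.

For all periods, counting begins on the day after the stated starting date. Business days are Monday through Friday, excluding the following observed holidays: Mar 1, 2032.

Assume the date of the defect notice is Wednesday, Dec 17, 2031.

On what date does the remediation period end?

The last day of the remediation period: 72 calendar days after Dec 17, 2031 is Feb 27, 2032. Feb 27, 2032 is a Friday and is not a listed holiday, so no roll-forward applies.

Feb 27, 2032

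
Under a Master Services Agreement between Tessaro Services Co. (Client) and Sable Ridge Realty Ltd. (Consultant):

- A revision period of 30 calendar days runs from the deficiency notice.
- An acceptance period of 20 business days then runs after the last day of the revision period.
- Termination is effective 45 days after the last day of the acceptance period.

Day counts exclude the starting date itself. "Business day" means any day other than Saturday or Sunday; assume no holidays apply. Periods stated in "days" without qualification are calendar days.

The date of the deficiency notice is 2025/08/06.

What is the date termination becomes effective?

2025/11/17

The last day of the revision period: 30 calendar days after 2025/08/06 is 2025/09/05.
The last day of the acceptance period: 20 business days after Friday, 2025/09/05, skipping weekends — Sep 8, Sep 9, Sep 10, Sep 11, …, Oct 1, Oct 2, Oct 3 — lands on Friday, 2025/10/03.
Adding 45 calendar days to 2025/10/03 gives 2025/11/17, which is the date termination becomes effective.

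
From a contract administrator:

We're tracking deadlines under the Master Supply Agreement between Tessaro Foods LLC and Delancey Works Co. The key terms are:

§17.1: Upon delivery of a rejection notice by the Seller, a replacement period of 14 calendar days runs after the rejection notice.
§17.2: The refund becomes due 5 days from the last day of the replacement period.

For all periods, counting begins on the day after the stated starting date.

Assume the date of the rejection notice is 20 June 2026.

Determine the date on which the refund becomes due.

9 July 2026

Adding 14 calendar days to 20 June 2026 gives 4 July 2026, which is the last day of the replacement period.
The date on which the refund becomes due: 4 July 2026 + 5 days = 9 July 2026.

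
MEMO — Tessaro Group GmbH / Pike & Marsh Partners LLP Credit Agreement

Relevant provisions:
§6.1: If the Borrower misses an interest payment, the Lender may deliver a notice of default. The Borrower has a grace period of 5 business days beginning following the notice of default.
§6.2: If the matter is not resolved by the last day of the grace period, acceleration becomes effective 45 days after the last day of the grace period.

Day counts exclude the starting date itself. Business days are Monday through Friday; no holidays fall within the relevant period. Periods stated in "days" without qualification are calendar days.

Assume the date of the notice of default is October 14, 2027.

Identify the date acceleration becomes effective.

December 5, 2027

The last day of the grace period: counting 5 business days from Thursday, October 14, 2027 (Oct 15, Oct 18, Oct 19, Oct 20, Oct 21, skipping weekends) reaches Thursday, October 21, 2027.
Adding 45 calendar days to October 21, 2027 gives December 5, 2027, which is the date acceleration becomes effective.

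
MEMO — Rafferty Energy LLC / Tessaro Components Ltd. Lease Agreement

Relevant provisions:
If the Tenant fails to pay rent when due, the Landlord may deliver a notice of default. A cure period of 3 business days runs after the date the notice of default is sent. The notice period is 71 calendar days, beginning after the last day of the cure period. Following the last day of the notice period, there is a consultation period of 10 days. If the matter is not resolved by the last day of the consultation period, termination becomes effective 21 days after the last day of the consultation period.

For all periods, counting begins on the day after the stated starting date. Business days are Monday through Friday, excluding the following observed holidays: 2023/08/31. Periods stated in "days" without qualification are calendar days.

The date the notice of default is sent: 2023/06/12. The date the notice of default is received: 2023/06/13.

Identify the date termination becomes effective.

The last day of the cure period: 3 business days after Monday, 2023/06/12, skipping weekends — Jun 13, Jun 14, Jun 15 — lands on Thursday, 2023/06/15.
The last day of the notice period: 2023/06/15 + 71 days = 2023/08/25.
The last day of the consultation period: 10 calendar days after 2023/08/25 is 2023/09/04.
The date termination becomes effective: 21 calendar days after 2023/09/04 is 2023/09/25.

2023/09/25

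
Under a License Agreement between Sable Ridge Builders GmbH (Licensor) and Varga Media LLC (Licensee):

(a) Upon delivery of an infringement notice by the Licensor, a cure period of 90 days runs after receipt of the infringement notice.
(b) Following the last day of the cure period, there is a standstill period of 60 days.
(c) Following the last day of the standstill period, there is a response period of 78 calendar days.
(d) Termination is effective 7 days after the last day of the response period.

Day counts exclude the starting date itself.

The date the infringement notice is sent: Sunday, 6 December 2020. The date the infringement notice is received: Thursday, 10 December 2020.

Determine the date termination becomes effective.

2 August 2021

The last day of the cure period: 90 calendar days after 10 December 2020 is 10 March 2021.
Adding 60 calendar days to 10 March 2021 gives 9 May 2021, which is the last day of the standstill period.
The last day of the response period: 78 calendar days after 9 May 2021 is 26 July 2021.
The date termination becomes effective: 7 calendar days after 26 July 2021 is 2 August 2021.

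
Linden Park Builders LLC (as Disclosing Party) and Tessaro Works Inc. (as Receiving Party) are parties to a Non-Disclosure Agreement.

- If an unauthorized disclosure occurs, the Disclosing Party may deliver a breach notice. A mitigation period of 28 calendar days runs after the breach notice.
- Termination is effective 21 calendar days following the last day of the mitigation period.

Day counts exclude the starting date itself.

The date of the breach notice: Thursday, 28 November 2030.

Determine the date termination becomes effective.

Adding 28 calendar days to 28 November 2030 gives 26 December 2030, which is the last day of the mitigation period.
The date termination becomes effective: 26 December 2030 + 21 days = 16 January 2031.

16 January 2031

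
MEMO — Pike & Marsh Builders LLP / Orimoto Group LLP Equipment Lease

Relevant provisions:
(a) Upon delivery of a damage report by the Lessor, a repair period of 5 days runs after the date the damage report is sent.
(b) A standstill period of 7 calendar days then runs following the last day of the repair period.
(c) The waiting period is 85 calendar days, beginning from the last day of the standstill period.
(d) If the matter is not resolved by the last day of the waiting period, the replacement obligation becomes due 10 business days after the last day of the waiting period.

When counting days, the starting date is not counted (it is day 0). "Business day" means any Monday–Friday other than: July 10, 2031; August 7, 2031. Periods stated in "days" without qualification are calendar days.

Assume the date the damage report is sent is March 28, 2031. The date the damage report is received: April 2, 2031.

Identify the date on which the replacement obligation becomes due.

The last day of the repair period: March 28, 2031 + 5 days = April 2, 2031.
The last day of the standstill period: 7 calendar days after April 2, 2031 is April 9, 2031.
Adding 85 calendar days to April 9, 2031 gives July 3, 2031, which is the last day of the waiting period.
From Thursday, July 3, 2031, 10 business days (Jul 4, Jul 7, Jul 8, Jul 9, Jul 11, Jul 14, Jul 15, Jul 16, Jul 17, Jul 18, skipping weekends and the listed holiday on Jul 10) brings us to Friday, July 18, 2031, which is the date on which the replacement obligation becomes due.

July 18, 2031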